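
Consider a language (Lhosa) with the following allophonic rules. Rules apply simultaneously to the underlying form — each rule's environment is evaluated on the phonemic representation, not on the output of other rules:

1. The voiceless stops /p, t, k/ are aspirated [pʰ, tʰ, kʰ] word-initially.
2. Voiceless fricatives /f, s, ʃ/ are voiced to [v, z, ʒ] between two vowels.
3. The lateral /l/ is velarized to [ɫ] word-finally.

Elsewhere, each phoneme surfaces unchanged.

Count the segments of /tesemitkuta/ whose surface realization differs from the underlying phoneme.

Segments that undergo a rule: /t/ → [tʰ] (rule 1); /s/ → [z] (rule 2).
All other segments surface unchanged.

2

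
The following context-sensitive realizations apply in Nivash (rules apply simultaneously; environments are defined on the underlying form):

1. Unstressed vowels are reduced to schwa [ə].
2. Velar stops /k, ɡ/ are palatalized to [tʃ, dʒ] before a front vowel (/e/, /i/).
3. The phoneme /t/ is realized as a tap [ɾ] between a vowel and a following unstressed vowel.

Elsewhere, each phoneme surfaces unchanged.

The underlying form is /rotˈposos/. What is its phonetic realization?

/o/ — between /r/ and /t/, in an unstressed syllable — surfaces as [ə] (rule 1).
/t/ (between /o/ and /p/) is in the target of rule 3 but the environment (between a vowel and a following unstressed vowel) is not met → [t].
/o/ (between /p/ and /s/) fails the environment for rule 1, so it stays [o].
/o/ — between /s/ and /s/, in an unstressed syllable — surfaces as [ə] (rule 1).

[rətˈposəs]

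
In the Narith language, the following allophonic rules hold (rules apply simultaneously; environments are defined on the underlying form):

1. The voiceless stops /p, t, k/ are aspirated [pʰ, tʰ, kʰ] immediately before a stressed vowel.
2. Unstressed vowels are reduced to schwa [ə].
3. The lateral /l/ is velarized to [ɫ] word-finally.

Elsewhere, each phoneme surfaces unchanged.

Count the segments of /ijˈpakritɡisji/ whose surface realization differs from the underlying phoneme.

5

Segments that undergo a rule: /i/ → [ə] (rule 2); /p/ → [pʰ] (rule 1); /i/ → [ə] (rule 2); /i/ → [ə] (rule 2); /i/ → [ə] (rule 2).
All other segments surface unchanged.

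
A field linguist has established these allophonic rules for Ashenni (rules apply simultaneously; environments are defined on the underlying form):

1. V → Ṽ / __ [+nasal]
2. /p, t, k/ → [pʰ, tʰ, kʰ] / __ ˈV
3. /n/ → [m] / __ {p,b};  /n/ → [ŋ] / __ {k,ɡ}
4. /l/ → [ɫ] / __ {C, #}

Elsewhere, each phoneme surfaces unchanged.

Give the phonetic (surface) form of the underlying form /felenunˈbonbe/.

[felẽnũmˈbõmbe]

/f/ — not in any rule's target class → [f].
/e/ (between /f/ and /l/) is in the target of rule 1 but the environment (before a nasal consonant) is not met → [e].
/l/ (between /e/ and /e/) is in the target of rule 4 but the environment (word-finally or immediately before a consonant) is not met → [l].
Rule 1 applies to /e/ (between /l/ and /n/: before a nasal consonant) → [ẽ].
/n/ — between /e/ and /u/; rule 3 does not apply here → [n].
Rule 1 applies to /u/ (between /n/ and /n/: before a nasal consonant) → [ũ].
/n/ meets the environment for rule 3 (before a labial or velar stop) → [m].
/b/ (between /n/ and /o/) is unaffected → [b].
/o/ — between /b/ and /n/, before a nasal consonant — surfaces as [õ] (rule 1).
/n/ (between /o/ and /b/) occurs before a labial or velar stop → [m] by rule 3.
/b/ — not in any rule's target class → [b].
/e/ (word-final): rule 1 targets it, but not before a nasal consonant → unchanged [e].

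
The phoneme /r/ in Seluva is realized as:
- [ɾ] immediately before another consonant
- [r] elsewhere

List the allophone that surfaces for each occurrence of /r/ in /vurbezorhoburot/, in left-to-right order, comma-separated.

[ɾ], [ɾ], [r]

Occurrence 1 (position 3): immediately before another consonant → [ɾ].
Occurrence 2 (position 8): immediately before another consonant → [ɾ].
Occurrence 3 (position 13): no conditioning environment matches → elsewhere allophone [r].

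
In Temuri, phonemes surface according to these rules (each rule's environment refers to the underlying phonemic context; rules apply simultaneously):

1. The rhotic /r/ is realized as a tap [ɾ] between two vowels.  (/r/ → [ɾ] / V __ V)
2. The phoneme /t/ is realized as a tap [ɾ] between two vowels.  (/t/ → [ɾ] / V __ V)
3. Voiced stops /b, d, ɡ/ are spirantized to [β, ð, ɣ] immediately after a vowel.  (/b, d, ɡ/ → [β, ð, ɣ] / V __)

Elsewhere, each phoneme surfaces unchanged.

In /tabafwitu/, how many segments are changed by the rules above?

Segments that undergo a rule: /b/ → [β] (rule 3); /t/ → [ɾ] (rule 2).
All other segments surface unchanged.

2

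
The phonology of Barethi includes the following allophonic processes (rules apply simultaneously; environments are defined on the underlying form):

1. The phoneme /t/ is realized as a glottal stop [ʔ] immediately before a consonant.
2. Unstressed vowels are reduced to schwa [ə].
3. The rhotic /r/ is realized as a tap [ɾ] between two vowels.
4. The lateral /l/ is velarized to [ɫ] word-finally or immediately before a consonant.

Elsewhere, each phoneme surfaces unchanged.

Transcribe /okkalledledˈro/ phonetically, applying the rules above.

/o/ (word-initial) occurs in an unstressed syllable → [ə] by rule 2.
/k/ stays [k].
/k/ — not in any rule's target class → [k].
/a/ (between /k/ and /l/) occurs in an unstressed syllable → [ə] by rule 2.
/l/ (between /a/ and /l/): word-finally or immediately before a consonant, so rule 4 applies → [ɫ].
/l/ (between /l/ and /e/) fails the environment for rule 4, so it stays [l].
/e/ — between /l/ and /d/, in an unstressed syllable — surfaces as [ə] (rule 2).
/d/ — not in any rule's target class → [d].
/l/ — between /d/ and /e/; rule 4 does not apply here → [l].
/e/ — between /l/ and /d/, in an unstressed syllable — surfaces as [ə] (rule 2).
/d/ (between /e/ and /r/): no rule targets it → [d].
/r/ (between /d/ and /o/) is in the target of rule 3 but the environment (between two vowels) is not met → [r].
/o/ (word-final) fails the environment for rule 2, so it stays [o].

[əkkəɫlədlədˈro]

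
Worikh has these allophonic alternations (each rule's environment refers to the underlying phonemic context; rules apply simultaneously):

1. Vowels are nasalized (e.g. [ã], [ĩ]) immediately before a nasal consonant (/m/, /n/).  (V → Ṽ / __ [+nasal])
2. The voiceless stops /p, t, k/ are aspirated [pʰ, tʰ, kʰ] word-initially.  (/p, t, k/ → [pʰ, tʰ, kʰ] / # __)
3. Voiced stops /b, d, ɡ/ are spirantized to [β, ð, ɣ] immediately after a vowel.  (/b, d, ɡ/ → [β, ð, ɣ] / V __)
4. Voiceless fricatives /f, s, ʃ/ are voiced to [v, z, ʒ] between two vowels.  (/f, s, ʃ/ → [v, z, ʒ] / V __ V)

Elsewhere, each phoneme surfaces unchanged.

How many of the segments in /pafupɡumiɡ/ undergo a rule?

4

Segments that undergo a rule: /p/ → [pʰ] (rule 2); /f/ → [v] (rule 4); /u/ → [ũ] (rule 1); /ɡ/ → [ɣ] (rule 3).
All other segments surface unchanged.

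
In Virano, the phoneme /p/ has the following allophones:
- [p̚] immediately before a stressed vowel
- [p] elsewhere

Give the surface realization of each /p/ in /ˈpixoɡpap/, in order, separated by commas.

[p̚], [p], [p]

Occurrence 1 (position 1): immediately before a stressed vowel → [p̚].
Occurrence 2 (position 6): no conditioning environment matches → elsewhere allophone [p].
Occurrence 3 (position 8): no conditioning environment matches → elsewhere allophone [p].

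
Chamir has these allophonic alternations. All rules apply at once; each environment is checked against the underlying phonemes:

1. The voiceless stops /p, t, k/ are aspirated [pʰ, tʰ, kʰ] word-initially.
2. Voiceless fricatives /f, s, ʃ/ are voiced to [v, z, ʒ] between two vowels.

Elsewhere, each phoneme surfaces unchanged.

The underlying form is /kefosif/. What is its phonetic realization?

[kʰevozif]

/k/ (word-initial) occurs word-initially → [kʰ] by rule 1.
/f/ meets the environment for rule 2 (between two vowels) → [v].
/s/ — between /o/ and /i/, between two vowels — surfaces as [z] (rule 2).
/f/ (word-final): rule 2 targets it, but not between two vowels → unchanged [f].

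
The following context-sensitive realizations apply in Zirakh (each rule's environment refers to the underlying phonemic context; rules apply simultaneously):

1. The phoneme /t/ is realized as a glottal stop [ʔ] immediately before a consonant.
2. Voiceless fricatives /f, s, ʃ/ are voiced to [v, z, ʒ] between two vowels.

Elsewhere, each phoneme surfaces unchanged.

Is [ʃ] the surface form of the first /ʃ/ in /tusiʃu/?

No

/ʃ/ (between /i/ and /u/) occurs between two vowels → [ʒ] by rule 2.
The actual realization is [ʒ], not [ʃ].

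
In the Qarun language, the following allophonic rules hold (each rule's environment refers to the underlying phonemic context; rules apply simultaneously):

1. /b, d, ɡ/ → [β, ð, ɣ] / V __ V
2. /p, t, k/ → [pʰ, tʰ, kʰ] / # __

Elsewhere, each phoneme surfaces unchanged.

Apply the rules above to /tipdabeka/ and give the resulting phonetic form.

[tʰipdaβeka]

/t/ meets the environment for rule 2 (word-initially) → [tʰ].
/p/ (between /i/ and /d/): rule 2 targets it, but not word-initially → unchanged [p].
/d/ (between /p/ and /a/) fails the environment for rule 1, so it stays [d].
Rule 1 applies to /b/ (between /a/ and /e/: between two vowels) → [β].
/k/ — between /e/ and /a/; rule 2 does not apply here → [k].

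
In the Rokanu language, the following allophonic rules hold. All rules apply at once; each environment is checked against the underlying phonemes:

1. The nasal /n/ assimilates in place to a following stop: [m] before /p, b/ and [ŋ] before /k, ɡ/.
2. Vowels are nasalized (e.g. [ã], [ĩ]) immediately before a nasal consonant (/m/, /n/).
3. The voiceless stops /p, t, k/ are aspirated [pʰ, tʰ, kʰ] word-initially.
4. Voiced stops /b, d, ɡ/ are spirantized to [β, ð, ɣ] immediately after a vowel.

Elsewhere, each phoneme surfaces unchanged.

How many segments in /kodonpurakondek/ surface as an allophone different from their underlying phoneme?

Segments that undergo a rule: /k/ → [kʰ] (rule 3); /d/ → [ð] (rule 4); /o/ → [õ] (rule 2); /n/ → [m] (rule 1); /o/ → [õ] (rule 2).
All other segments surface unchanged.

5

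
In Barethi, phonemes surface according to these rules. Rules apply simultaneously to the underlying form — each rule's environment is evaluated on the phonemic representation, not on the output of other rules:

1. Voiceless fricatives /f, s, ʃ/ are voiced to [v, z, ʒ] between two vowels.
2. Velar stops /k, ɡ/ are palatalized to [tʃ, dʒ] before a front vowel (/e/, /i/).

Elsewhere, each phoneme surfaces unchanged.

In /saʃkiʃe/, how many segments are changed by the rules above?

2

Segments that undergo a rule: /k/ → [tʃ] (rule 2); /ʃ/ → [ʒ] (rule 1).
All other segments surface unchanged.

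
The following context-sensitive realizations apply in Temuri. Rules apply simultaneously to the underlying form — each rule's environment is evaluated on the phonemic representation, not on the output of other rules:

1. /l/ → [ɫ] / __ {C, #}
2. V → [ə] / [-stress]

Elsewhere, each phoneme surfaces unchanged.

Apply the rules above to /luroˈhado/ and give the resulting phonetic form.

/l/ — word-initial; rule 1 does not apply here → [l].
/u/ (between /l/ and /r/) occurs in an unstressed syllable → [ə] by rule 2.
/r/ (between /u/ and /o/) is unaffected → [r].
/o/ — between /r/ and /h/, in an unstressed syllable — surfaces as [ə] (rule 2).
/h/ (between /o/ and /a/) is unaffected → [h].
/a/ (between /h/ and /d/): rule 2 targets it, but not in an unstressed syllable → unchanged [a].
/d/ (between /a/ and /o/): no rule targets it → [d].
/o/ (word-final): in an unstressed syllable, so rule 2 applies → [ə].

[lərəˈhadə]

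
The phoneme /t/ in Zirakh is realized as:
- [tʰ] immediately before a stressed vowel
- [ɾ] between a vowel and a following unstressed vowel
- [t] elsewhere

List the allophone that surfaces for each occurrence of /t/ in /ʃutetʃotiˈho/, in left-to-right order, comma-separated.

Occurrence 1 (position 3): between a vowel and an unstressed vowel → [ɾ].
Occurrence 2 (position 5): no conditioning environment matches → elsewhere allophone [t].
Occurrence 3 (position 8): between a vowel and an unstressed vowel → [ɾ].

[ɾ], [t], [ɾ]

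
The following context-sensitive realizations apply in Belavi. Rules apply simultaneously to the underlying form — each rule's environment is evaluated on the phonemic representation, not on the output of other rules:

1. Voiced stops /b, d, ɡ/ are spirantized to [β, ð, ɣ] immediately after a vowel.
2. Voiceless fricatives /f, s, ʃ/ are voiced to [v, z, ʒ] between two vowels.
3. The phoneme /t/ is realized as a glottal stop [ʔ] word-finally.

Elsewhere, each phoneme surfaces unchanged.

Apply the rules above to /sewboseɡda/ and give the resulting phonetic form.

[sewbozeɣda]

/s/ (word-initial) is in the target of rule 2 but the environment (between two vowels) is not met → [s].
/e/ — not in any rule's target class → [e].
/w/ (between /e/ and /b/): no rule targets it → [w].
/b/ (between /w/ and /o/) fails the environment for rule 1, so it stays [b].
/o/ stays [o].
/s/ (between /o/ and /e/): between two vowels, so rule 2 applies → [z].
/e/ (between /s/ and /ɡ/): no rule targets it → [e].
/ɡ/ — between /e/ and /d/, immediately after a vowel — surfaces as [ɣ] (rule 1).
/d/ (between /ɡ/ and /a/) fails the environment for rule 1, so it stays [d].
/a/ stays [a].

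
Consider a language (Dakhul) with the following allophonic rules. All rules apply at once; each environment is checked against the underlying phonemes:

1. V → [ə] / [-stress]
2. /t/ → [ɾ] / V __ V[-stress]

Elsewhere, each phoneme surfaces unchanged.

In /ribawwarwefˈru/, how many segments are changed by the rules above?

4

Segments that undergo a rule: /i/ → [ə] (rule 1); /a/ → [ə] (rule 1); /a/ → [ə] (rule 1); /e/ → [ə] (rule 1).
All other segments surface unchanged.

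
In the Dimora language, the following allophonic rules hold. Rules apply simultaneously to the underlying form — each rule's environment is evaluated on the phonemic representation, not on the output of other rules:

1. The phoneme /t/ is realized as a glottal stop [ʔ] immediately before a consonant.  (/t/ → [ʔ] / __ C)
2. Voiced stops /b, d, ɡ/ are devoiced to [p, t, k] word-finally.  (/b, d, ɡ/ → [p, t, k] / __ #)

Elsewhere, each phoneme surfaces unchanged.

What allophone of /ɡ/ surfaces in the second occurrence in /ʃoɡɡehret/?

[ɡ]

/ɡ/ — between /ɡ/ and /e/; rule 2 does not apply here → [ɡ].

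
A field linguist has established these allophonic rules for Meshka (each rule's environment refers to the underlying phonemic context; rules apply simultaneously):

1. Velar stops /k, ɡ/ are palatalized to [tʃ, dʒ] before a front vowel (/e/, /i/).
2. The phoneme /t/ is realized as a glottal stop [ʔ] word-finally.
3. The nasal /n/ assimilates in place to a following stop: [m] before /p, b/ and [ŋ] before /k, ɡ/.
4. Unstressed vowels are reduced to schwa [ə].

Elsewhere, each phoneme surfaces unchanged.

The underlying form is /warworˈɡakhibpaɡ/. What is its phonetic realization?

/w/ — not in any rule's target class → [w].
/a/ (between /w/ and /r/): in an unstressed syllable, so rule 4 applies → [ə].
/r/ stays [r].
/w/ — not in any rule's target class → [w].
/o/ (between /w/ and /r/) occurs in an unstressed syllable → [ə] by rule 4.
/r/ — not in any rule's target class → [r].
/ɡ/ (between /r/ and /a/): rule 1 targets it, but not before a front vowel → unchanged [ɡ].
/a/ (between /ɡ/ and /k/): rule 4 targets it, but not in an unstressed syllable → unchanged [a].
/k/ — between /a/ and /h/; rule 1 does not apply here → [k].
/h/ (between /k/ and /i/): no rule targets it → [h].
/i/ meets the environment for rule 4 (in an unstressed syllable) → [ə].
/b/ — not in any rule's target class → [b].
/p/ (between /b/ and /a/): no rule targets it → [p].
/a/ — between /p/ and /ɡ/, in an unstressed syllable — surfaces as [ə] (rule 4).
/ɡ/ — word-final; rule 1 does not apply here → [ɡ].

[wərwərˈɡakhəbpəɡ]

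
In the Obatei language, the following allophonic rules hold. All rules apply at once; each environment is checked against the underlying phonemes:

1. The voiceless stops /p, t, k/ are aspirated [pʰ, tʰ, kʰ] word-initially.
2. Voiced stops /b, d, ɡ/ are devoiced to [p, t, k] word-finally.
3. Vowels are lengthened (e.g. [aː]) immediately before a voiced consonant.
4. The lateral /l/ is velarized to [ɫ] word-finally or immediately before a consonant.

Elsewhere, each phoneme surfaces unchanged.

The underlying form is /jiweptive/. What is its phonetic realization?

/j/ (word-initial): no rule targets it → [j].
Rule 3 applies to /i/ (between /j/ and /w/: before a voiced consonant) → [iː].
/w/ — not in any rule's target class → [w].
/e/ (between /w/ and /p/) fails the environment for rule 3, so it stays [e].
/p/ (between /e/ and /t/) fails the environment for rule 1, so it stays [p].
/t/ — between /p/ and /i/; rule 1 does not apply here → [t].
/i/ (between /t/ and /v/) occurs before a voiced consonant → [iː] by rule 3.
/v/ stays [v].
/e/ (word-final) fails the environment for rule 3, so it stays [e].

[jiːweptiːve]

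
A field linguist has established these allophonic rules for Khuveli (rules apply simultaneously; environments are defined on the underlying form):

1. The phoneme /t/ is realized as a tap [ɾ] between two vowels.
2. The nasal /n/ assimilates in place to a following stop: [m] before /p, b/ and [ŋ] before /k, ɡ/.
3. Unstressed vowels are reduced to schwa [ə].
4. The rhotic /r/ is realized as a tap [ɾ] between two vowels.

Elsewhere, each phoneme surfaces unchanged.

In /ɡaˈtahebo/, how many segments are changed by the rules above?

Segments that undergo a rule: /a/ → [ə] (rule 3); /t/ → [ɾ] (rule 1); /e/ → [ə] (rule 3); /o/ → [ə] (rule 3).
All other segments surface unchanged.

4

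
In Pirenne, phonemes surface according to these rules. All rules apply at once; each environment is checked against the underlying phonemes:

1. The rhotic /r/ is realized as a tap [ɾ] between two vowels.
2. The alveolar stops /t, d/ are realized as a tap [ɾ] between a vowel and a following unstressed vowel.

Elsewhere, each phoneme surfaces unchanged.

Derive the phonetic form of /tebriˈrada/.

/t/ — word-initial; rule 2 does not apply here → [t].
/e/ (between /t/ and /b/) is unaffected → [e].
/b/ (between /e/ and /r/): no rule targets it → [b].
/r/ (between /b/ and /i/) is in the target of rule 1 but the environment (between two vowels) is not met → [r].
/i/ — not in any rule's target class → [i].
/r/ (between /i/ and /a/) occurs between two vowels → [ɾ] by rule 1.
/a/ (between /r/ and /d/) is unaffected → [a].
Rule 2 applies to /d/ (between /a/ and /a/: between a vowel and a following unstressed vowel) → [ɾ].
/a/ stays [a].

[tebriˈɾaɾa]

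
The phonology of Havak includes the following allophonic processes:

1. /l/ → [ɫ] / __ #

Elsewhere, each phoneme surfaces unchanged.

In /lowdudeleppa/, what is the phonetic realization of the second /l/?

[l]

/l/ — between /e/ and /e/; rule 1 does not apply here → [l].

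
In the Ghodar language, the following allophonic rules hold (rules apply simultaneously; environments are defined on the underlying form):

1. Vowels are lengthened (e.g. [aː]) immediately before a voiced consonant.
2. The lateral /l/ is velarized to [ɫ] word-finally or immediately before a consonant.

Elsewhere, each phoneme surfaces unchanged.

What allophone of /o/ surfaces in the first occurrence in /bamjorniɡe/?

[oː]

Rule 1 applies to /o/ (between /j/ and /r/: before a voiced consonant) → [oː].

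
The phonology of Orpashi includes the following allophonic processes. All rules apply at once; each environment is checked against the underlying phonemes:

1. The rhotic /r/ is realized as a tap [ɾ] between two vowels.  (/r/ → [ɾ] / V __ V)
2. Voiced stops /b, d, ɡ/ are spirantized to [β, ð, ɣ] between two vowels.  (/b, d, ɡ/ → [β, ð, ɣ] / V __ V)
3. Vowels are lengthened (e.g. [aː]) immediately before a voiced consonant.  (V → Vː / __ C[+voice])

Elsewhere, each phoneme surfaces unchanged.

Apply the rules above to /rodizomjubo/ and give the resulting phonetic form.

/r/ (word-initial): rule 1 targets it, but not between two vowels → unchanged [r].
/o/ meets the environment for rule 3 (before a voiced consonant) → [oː].
/d/ — between /o/ and /i/, between two vowels — surfaces as [ð] (rule 2).
Rule 3 applies to /i/ (between /d/ and /z/: before a voiced consonant) → [iː].
/z/ stays [z].
/o/ (between /z/ and /m/) occurs before a voiced consonant → [oː] by rule 3.
/m/ (between /o/ and /j/): no rule targets it → [m].
/j/ (between /m/ and /u/) is unaffected → [j].
/u/ (between /j/ and /b/): before a voiced consonant, so rule 3 applies → [uː].
/b/ (between /u/ and /o/) occurs between two vowels → [β] by rule 2.
/o/ (word-final): rule 3 targets it, but not before a voiced consonant → unchanged [o].

[roːðiːzoːmjuːβo]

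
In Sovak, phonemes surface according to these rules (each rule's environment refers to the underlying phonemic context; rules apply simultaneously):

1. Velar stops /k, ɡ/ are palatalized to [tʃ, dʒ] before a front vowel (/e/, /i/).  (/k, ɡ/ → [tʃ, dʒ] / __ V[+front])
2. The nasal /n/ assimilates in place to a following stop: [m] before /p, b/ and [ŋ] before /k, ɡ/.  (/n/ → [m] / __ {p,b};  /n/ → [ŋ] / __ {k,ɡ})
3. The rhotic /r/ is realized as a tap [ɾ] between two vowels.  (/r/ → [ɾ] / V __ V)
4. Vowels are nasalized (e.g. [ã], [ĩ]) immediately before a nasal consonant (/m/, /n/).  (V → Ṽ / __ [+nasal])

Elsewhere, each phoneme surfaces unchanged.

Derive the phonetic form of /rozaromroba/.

/r/ (word-initial): rule 3 targets it, but not between two vowels → unchanged [r].
/o/ — between /r/ and /z/; rule 4 does not apply here → [o].
/a/ — between /z/ and /r/; rule 4 does not apply here → [a].
/r/ — between /a/ and /o/, between two vowels — surfaces as [ɾ] (rule 3).
/o/ meets the environment for rule 4 (before a nasal consonant) → [õ].
/r/ (between /m/ and /o/) fails the environment for rule 3, so it stays [r].
/o/ (between /r/ and /b/) is in the target of rule 4 but the environment (before a nasal consonant) is not met → [o].
/a/ (word-final): rule 4 targets it, but not before a nasal consonant → unchanged [a].

[rozaɾõmroba]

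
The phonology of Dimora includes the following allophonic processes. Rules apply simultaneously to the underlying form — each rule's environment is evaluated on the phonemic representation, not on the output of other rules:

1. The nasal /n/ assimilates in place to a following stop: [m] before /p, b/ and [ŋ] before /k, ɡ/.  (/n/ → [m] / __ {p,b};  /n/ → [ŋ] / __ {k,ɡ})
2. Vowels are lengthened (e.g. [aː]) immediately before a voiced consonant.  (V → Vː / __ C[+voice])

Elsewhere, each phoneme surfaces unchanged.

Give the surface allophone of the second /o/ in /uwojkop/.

/o/ (between /k/ and /p/) fails the environment for rule 2, so it stays [o].

[o]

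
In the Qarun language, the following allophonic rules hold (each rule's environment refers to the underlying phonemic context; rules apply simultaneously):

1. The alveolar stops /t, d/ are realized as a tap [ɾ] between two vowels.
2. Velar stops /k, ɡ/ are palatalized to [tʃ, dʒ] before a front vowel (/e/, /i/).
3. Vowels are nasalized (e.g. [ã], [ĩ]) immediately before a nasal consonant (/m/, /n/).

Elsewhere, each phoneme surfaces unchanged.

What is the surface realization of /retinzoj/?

[reɾĩnzoj]

/r/ — not in any rule's target class → [r].
/e/ — between /r/ and /t/; rule 3 does not apply here → [e].
/t/ (between /e/ and /i/) occurs between two vowels → [ɾ] by rule 1.
/i/ (between /t/ and /n/): before a nasal consonant, so rule 3 applies → [ĩ].
/n/ (between /i/ and /z/) is unaffected → [n].
/z/ — not in any rule's target class → [z].
/o/ (between /z/ and /j/): rule 3 targets it, but not before a nasal consonant → unchanged [o].
/j/ (word-final) is unaffected → [j].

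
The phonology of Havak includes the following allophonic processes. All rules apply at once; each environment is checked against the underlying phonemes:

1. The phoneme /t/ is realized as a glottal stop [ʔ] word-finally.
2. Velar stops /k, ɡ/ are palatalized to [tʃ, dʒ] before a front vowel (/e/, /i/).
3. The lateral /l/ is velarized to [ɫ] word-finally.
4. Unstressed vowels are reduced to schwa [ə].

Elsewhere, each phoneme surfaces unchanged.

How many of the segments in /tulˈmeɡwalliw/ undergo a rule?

Segments that undergo a rule: /u/ → [ə] (rule 4); /a/ → [ə] (rule 4); /i/ → [ə] (rule 4).
All other segments surface unchanged.

3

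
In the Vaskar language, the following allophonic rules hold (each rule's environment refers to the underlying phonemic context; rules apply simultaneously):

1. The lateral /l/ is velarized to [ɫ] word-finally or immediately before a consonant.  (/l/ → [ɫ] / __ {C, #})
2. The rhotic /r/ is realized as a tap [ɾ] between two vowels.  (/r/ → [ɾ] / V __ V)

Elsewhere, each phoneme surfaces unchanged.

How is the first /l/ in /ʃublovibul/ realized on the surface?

/l/ (between /b/ and /o/) fails the environment for rule 1, so it stays [l].

[l]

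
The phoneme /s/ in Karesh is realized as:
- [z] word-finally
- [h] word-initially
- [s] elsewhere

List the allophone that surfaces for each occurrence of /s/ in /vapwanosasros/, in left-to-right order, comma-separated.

Occurrence 1 (position 8): no conditioning environment matches → elsewhere allophone [s].
Occurrence 2 (position 10): no conditioning environment matches → elsewhere allophone [s].
Occurrence 3 (position 13): word-finally → [z].

[s], [s], [z]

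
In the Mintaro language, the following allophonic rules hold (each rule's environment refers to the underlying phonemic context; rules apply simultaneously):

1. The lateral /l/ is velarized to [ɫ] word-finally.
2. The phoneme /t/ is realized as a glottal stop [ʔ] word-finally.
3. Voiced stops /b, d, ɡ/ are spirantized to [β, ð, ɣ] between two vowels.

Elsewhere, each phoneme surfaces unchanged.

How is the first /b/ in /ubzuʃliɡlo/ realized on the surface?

[b]

/b/ (between /u/ and /z/) is in the target of rule 3 but the environment (between two vowels) is not met → [b].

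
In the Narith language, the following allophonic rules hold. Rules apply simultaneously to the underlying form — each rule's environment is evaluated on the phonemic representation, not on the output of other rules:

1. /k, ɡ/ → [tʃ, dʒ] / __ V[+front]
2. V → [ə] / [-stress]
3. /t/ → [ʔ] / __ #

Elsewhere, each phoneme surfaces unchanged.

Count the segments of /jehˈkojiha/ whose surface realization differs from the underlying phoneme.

3

Segments that undergo a rule: /e/ → [ə] (rule 2); /i/ → [ə] (rule 2); /a/ → [ə] (rule 2).
All other segments surface unchanged.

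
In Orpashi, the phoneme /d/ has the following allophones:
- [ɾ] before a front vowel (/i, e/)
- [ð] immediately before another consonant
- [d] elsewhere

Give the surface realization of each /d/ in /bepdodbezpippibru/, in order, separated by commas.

Occurrence 1 (position 4): no conditioning environment matches → elsewhere allophone [d].
Occurrence 2 (position 6): immediately before another consonant → [ð].

[d], [ð]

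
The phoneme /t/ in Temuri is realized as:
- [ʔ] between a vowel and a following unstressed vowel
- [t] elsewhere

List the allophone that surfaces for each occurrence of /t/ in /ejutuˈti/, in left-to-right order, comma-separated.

[ʔ], [t]

Occurrence 1 (position 4): between a vowel and a following unstressed vowel → [ʔ].
Occurrence 2 (position 6): no conditioning environment matches → elsewhere allophone [t].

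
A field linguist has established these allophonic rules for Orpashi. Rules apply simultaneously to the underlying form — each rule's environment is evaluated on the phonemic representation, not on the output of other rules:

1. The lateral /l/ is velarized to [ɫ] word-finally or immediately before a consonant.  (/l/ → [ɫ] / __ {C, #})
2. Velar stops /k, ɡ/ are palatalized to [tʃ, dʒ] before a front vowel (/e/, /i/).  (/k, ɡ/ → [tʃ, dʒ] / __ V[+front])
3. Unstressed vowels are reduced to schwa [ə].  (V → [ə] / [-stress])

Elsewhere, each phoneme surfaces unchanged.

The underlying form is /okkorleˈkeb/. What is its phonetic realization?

[əkkərləˈtʃeb]

/o/ meets the environment for rule 3 (in an unstressed syllable) → [ə].
/k/ (between /o/ and /k/): rule 2 targets it, but not before a front vowel → unchanged [k].
/k/ (between /k/ and /o/) is in the target of rule 2 but the environment (before a front vowel) is not met → [k].
/o/ (between /k/ and /r/) occurs in an unstressed syllable → [ə] by rule 3.
/r/ stays [r].
/l/ (between /r/ and /e/): rule 1 targets it, but not word-finally or immediately before a consonant → unchanged [l].
/e/ (between /l/ and /k/): in an unstressed syllable, so rule 3 applies → [ə].
/k/ (between /e/ and /e/): before a front vowel, so rule 2 applies → [tʃ].
/e/ (between /k/ and /b/) fails the environment for rule 3, so it stays [e].
/b/ (word-final): no rule targets it → [b].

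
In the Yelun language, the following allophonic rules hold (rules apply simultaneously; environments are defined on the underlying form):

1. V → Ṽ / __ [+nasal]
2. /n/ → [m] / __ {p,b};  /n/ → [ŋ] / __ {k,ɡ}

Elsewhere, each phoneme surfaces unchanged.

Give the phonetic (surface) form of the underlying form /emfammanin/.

/e/ (word-initial): before a nasal consonant, so rule 1 applies → [ẽ].
/m/ (between /e/ and /f/) is unaffected → [m].
/f/ — not in any rule's target class → [f].
/a/ meets the environment for rule 1 (before a nasal consonant) → [ã].
/m/ — not in any rule's target class → [m].
/m/ (between /m/ and /a/): no rule targets it → [m].
/a/ (between /m/ and /n/): before a nasal consonant, so rule 1 applies → [ã].
/n/ — between /a/ and /i/; rule 2 does not apply here → [n].
/i/ (between /n/ and /n/): before a nasal consonant, so rule 1 applies → [ĩ].
/n/ (word-final): rule 2 targets it, but not before a labial or velar stop → unchanged [n].

[ẽmfãmmãnĩn]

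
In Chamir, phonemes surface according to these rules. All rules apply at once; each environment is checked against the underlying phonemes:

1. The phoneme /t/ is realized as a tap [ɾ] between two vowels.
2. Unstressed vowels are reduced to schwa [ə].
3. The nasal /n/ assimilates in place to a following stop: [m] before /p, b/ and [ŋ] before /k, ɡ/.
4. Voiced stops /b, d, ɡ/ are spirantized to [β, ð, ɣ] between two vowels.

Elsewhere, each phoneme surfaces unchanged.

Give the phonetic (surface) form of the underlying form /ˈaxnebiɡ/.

[ˈaxnəβəɡ]

/a/ (word-initial) is in the target of rule 2 but the environment (in an unstressed syllable) is not met → [a].
/x/ (between /a/ and /n/): no rule targets it → [x].
/n/ (between /x/ and /e/) is in the target of rule 3 but the environment (before a labial or velar stop) is not met → [n].
/e/ meets the environment for rule 2 (in an unstressed syllable) → [ə].
/b/ (between /e/ and /i/) occurs between two vowels → [β] by rule 4.
/i/ (between /b/ and /ɡ/): in an unstressed syllable, so rule 2 applies → [ə].
/ɡ/ (word-final) fails the environment for rule 4, so it stays [ɡ].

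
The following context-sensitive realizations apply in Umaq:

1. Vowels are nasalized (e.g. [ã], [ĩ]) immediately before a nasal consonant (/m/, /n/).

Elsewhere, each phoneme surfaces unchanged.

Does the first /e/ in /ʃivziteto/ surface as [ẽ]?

No

/e/ (between /t/ and /t/): rule 1 targets it, but not before a nasal consonant → unchanged [e].
The actual realization is [e], not [ẽ].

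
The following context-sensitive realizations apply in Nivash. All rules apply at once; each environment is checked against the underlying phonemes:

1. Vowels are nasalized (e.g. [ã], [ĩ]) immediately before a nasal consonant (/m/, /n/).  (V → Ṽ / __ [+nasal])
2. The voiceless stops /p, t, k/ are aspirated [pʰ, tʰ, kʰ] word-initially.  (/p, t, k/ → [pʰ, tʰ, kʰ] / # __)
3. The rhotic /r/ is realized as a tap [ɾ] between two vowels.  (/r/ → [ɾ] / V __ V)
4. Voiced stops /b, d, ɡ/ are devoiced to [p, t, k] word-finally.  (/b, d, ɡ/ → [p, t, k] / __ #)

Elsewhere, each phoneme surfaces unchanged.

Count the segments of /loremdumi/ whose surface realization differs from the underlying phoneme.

3

Segments that undergo a rule: /r/ → [ɾ] (rule 3); /e/ → [ẽ] (rule 1); /u/ → [ũ] (rule 1).
All other segments surface unchanged.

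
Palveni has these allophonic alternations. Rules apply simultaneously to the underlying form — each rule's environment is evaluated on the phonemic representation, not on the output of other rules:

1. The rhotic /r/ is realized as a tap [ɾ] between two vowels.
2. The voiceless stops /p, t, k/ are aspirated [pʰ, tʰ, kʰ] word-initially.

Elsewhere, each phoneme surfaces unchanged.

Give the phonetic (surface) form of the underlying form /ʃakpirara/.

[ʃakpiɾaɾa]

/k/ (between /a/ and /p/) is in the target of rule 2 but the environment (word-initially) is not met → [k].
/p/ (between /k/ and /i/) fails the environment for rule 2, so it stays [p].
Rule 1 applies to /r/ (between /i/ and /a/: between two vowels) → [ɾ].
/r/ — between /a/ and /a/, between two vowels — surfaces as [ɾ] (rule 1).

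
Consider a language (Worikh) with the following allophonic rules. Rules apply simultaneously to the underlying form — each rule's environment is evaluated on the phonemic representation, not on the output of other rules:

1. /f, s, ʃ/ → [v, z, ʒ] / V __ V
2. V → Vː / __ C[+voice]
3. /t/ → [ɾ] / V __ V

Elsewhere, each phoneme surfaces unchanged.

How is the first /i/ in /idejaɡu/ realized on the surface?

[iː]

/i/ — word-initial, before a voiced consonant — surfaces as [iː] (rule 2).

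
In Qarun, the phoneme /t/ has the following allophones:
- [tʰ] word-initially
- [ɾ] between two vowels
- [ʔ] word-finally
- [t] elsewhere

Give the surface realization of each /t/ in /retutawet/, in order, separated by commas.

Occurrence 1 (position 3): between two vowels → [ɾ].
Occurrence 2 (position 5): between two vowels → [ɾ].
Occurrence 3 (position 9): word-finally → [ʔ].

[ɾ], [ɾ], [ʔ]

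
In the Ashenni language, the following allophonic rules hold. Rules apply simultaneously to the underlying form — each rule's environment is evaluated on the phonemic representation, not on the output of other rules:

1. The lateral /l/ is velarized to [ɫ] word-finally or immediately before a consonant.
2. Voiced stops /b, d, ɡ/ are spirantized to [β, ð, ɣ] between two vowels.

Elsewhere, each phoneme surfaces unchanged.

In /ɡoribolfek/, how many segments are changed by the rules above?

2

Segments that undergo a rule: /b/ → [β] (rule 2); /l/ → [ɫ] (rule 1).
All other segments surface unchanged.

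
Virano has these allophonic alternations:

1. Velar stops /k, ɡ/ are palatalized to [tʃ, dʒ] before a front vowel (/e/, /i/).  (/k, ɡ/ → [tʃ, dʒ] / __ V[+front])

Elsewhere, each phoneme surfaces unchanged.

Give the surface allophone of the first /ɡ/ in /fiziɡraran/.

/ɡ/ (between /i/ and /r/) fails the environment for rule 1, so it stays [ɡ].

[ɡ]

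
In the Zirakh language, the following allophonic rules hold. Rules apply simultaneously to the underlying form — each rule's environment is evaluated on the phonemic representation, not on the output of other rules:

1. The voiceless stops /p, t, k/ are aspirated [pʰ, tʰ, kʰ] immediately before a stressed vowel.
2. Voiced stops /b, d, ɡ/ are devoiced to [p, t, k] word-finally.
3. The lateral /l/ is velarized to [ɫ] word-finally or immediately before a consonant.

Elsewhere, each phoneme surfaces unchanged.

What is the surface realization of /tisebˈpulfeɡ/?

[tisebˈpʰuɫfek]

/t/ (word-initial) fails the environment for rule 1, so it stays [t].
/b/ — between /e/ and /p/; rule 2 does not apply here → [b].
/p/ (between /b/ and /u/) occurs immediately before a stressed vowel → [pʰ] by rule 1.
/l/ — between /u/ and /f/, word-finally or immediately before a consonant — surfaces as [ɫ] (rule 3).
/ɡ/ meets the environment for rule 2 (word-finally) → [k].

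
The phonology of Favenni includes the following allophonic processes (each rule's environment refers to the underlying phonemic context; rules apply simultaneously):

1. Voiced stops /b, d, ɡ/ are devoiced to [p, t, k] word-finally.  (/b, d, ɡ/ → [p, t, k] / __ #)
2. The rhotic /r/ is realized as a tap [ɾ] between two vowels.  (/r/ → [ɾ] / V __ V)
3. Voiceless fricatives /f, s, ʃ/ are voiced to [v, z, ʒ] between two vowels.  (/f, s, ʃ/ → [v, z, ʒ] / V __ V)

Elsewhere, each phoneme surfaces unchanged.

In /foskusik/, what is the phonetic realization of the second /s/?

Rule 3 applies to /s/ (between /u/ and /i/: between two vowels) → [z].

[z]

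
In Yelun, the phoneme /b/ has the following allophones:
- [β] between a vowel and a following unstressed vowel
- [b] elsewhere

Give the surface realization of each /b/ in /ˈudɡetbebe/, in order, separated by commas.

[b], [β]

Occurrence 1 (position 6): no conditioning environment matches → elsewhere allophone [b].
Occurrence 2 (position 8): between a vowel and a following unstressed vowel → [β].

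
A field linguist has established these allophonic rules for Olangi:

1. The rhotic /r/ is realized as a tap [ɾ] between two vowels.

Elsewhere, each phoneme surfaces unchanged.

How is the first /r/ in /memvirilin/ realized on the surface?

[ɾ]

/r/ — between /i/ and /i/, between two vowels — surfaces as [ɾ] (rule 1).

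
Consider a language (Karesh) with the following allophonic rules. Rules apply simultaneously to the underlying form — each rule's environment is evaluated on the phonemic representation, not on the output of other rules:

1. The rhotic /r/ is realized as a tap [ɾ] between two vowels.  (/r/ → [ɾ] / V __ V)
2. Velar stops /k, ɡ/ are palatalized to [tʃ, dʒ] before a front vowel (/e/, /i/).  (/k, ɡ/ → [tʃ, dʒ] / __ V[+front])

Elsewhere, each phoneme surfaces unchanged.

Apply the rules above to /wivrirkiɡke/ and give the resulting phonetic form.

/w/ stays [w].
/i/ (between /w/ and /v/): no rule targets it → [i].
/v/ (between /i/ and /r/): no rule targets it → [v].
/r/ (between /v/ and /i/) is in the target of rule 1 but the environment (between two vowels) is not met → [r].
/i/ — not in any rule's target class → [i].
/r/ (between /i/ and /k/) fails the environment for rule 1, so it stays [r].
Rule 2 applies to /k/ (between /r/ and /i/: before a front vowel) → [tʃ].
/i/ (between /k/ and /ɡ/): no rule targets it → [i].
/ɡ/ (between /i/ and /k/) is in the target of rule 2 but the environment (before a front vowel) is not met → [ɡ].
Rule 2 applies to /k/ (between /ɡ/ and /e/: before a front vowel) → [tʃ].
/e/ (word-final) is unaffected → [e].

[wivrirtʃiɡtʃe]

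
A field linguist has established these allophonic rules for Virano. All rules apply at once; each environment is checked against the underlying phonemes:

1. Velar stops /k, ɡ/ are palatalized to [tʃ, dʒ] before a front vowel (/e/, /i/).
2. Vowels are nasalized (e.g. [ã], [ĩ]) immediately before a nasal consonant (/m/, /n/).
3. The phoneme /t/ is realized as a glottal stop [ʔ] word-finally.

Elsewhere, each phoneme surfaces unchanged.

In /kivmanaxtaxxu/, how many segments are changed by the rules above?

Segments that undergo a rule: /k/ → [tʃ] (rule 1); /a/ → [ã] (rule 2).
All other segments surface unchanged.

2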